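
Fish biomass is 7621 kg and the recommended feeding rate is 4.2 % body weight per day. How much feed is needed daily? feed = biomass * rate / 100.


Feeding rate fraction = 4.2% / 100 = 0.042
Daily feed = 7621 kg * 0.042 = 320.082 kg/day

320.082 kg/day


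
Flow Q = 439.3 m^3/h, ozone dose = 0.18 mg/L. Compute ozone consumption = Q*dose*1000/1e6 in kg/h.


O3 demand (mg/h) = Q * dose * 1000 = 439.3 * 0.18 * 1000 = 79074 mg/h
Convert mg to kg: 79074 / 1e6 = 0.079074 kg/h

0.079074 kg/h


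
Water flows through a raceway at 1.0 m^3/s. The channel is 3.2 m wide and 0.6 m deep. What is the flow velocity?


Cross-sectional area = W * d = 3.2 * 0.6 = 1.92 m^2
Velocity = Q / A = 1.0 / 1.92 = 0.520833 m/s

0.520833 m/s


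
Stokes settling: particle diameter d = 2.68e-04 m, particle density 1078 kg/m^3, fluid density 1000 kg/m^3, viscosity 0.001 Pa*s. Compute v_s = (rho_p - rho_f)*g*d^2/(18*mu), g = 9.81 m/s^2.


Density difference: rho_p - rho_f = 1078 - 1000 = 78 kg/m^3
d^2 = (2.68e-04)^2 = 7.1824e-08 m^2
Numerator = (rho_p - rho_f) * g * d^2 = 78 * 9.81 * 7.1824e-08 = 5.4958288e-05
Denominator = 18 * mu = 18 * 0.001 = 0.018
v_s = 5.4958288e-05 / 0.018 = 0.00305324 m/s
Check: Re = rho_f * v_s * d / mu = 1000 * 0.00305324 * 2.68e-04 / 0.001 = 0.818 < 1, so Stokes' law applies.

0.00305324 m/s


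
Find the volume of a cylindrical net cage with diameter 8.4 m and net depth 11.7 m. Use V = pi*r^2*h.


r = d/2 = 8.4/2 = 4.2 m
Base area = pi*r^2 = pi*4.2^2 = 55.417694 m^2
Volume = 55.417694 * 11.7 = 648.387 m^3

648.387 m^3


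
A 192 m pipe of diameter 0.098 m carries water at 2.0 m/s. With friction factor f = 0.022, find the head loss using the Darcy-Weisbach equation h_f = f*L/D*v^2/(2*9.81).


v^2 = 2.0^2 = 4 m^2/s^2
L/D = 192/0.098 = 1959.1837
h_f = f*(L/D)*v^2/(2g) = 0.022 * 1959.1837 * 4 / 19.62 = 8.78737 m

8.78737 m


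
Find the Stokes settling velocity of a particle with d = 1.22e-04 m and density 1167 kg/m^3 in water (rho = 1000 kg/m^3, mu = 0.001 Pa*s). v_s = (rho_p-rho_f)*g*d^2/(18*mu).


Density difference: rho_p - rho_f = 1167 - 1000 = 167 kg/m^3
d^2 = (1.22e-04)^2 = 1.4884e-08 m^2
Numerator = (rho_p - rho_f) * g * d^2 = 167 * 9.81 * 1.4884e-08 = 2.4384011e-05
Denominator = 18 * mu = 18 * 0.001 = 0.018
v_s = 2.4384011e-05 / 0.018 = 0.00135467 m/s
Check: Re = rho_f * v_s * d / mu = 1000 * 0.00135467 * 1.22e-04 / 0.001 = 0.165 < 1, so Stokes' law applies.

0.00135467 m/s


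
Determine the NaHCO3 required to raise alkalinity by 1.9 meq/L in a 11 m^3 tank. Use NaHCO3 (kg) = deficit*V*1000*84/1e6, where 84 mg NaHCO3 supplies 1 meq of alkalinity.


Tank volume in L = 11 m^3 * 1000 = 11000 L
Total meq required = 1.9 meq/L * 11000 L = 20900 meq
NaHCO3 mass = 20900 meq * 84 mg/meq / 1e6 = 1.7556 kg

1.7556 kg


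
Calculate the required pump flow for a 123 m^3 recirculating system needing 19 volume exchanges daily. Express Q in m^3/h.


Daily recirculation volume = 123 m^3 * 19 = 2337 m^3/day
Flow rate Q = daily volume / 24 h = 2337 / 24 = 97.375 m^3/h

97.375 m^3/h


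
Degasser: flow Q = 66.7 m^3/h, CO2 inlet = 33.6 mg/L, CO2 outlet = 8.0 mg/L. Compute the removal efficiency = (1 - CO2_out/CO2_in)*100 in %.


CO2_out / CO2_in = 8.0 / 33.6 = 0.23809524
Fraction remaining = 0.23809524
efficiency = (1 - 0.23809524) * 100 = 76.1905 %

76.1905 %


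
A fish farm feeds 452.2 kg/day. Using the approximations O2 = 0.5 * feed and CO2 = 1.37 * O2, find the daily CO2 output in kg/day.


O2 = 452.2 * 0.5 = 226.1
CO2 = 226.1 * 1.37 = 309.757

309.757 kg/day


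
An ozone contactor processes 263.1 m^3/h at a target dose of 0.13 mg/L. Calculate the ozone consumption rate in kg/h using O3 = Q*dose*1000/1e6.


O3 demand (mg/h) = Q * dose * 1000 = 263.1 * 0.13 * 1000 = 34203 mg/h
Convert mg to kg: 34203 / 1e6 = 0.034203 kg/h

0.034203 kg/h


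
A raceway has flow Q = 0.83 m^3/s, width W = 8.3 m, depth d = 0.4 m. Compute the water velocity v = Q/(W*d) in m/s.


Cross-sectional area = W * d = 8.3 * 0.4 = 3.32 m^2
Velocity = Q / A = 0.83 / 3.32 = 0.25 m/s

0.25 m/s


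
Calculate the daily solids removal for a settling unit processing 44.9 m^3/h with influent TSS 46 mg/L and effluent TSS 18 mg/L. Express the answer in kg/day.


Concentration drop: TSS_in - TSS_out = 46 - 18 = 28 mg/L
Hourly solids removed = Q * dTSS = 44.9 m^3/h * 28 mg/L = 1257.2 g/h  (m^3/h * mg/L = g/h)
Daily solids removed = 1257.2 * 24 = 30172.8 g/day
Convert g to kg: 30172.8 / 1000 = 30.1728 kg/day

30.1728 kg/day


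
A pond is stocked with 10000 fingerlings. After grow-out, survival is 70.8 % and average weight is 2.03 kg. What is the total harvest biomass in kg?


Survivors = 10000 * 70.8/100 = 7080 fish
Harvest biomass = survivors * W_f = 7080 * 2.03 = 14372.4 kg

14372.4 kg


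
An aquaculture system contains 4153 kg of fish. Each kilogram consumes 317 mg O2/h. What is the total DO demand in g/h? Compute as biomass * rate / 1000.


Total O2 consumption (mg/h) = 4153 kg * 317 mg/(kg*h) = 1316501 mg/h
Convert to g/h: 1316501 / 1000 = 1316.501 g/h

1316.501 g/h


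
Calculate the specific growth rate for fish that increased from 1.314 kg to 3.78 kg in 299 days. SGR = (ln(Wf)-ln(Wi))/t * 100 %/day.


ln(W_f) = ln(3.78) = 1.329724
ln(W_i) = ln(1.314) = 0.27307592
ln(W_f) - ln(W_i) = 1.329724 - 0.27307592 = 1.0566481
SGR = 1.0566481 / 299 * 100 = 0.353394 %/day

0.353394 %/day


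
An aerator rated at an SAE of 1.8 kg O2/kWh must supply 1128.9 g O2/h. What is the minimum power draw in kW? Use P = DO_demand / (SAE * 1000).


SAE in g O2/kWh = 1.8 * 1000 = 1800 g/kWh
P = DO_demand / SAE_g = 1128.9 / 1800 = 0.627167 kW

0.627167 kW


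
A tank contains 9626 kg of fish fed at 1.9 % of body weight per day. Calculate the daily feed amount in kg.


Feeding rate fraction = 1.9% / 100 = 0.019
Daily feed = 9626 kg * 0.019 = 182.894 kg/day

182.894 kg/day


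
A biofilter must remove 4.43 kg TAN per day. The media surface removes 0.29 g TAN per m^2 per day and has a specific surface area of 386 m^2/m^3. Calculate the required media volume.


A = 4.43*1000 / 0.29 = 15275.862 m^2
V = 15275.862 / 386 = 39.5748

39.5748 m^3


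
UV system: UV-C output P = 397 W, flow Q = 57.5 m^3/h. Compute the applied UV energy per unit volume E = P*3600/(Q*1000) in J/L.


Energy delivered per hour = 397 W * 3600 s = 1429200 J/h
Volume treated per hour = 57.5 m^3/h * 1000 = 57500 L/h
dose = 1429200 / 57500 = 24.8557 J/L

24.8557 J/L


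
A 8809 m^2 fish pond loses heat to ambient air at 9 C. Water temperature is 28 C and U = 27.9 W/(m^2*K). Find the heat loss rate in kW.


Temperature difference dT = 28 - 9 = 19 K
Heat loss (W) = U * A * dT = 27.9 * 8809 * 19 = 4669650.9 W
Convert to kW: 4669650.9 / 1000 = 4669.6509 kW

4669.6509 kW


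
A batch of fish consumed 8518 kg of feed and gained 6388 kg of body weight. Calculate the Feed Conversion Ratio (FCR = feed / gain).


FCR = feed consumed / weight gained
FCR = 8518 kg / 6388 kg = 1.33344

1.33344


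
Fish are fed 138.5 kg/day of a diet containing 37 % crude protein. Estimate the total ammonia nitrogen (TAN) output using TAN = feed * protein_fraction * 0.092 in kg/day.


Protein in feed = 138.5 * 37/100 = 51.245 kg/day
TAN = protein * 0.092 = 51.245 * 0.092 = 4.71454 kg/day

4.71454 kg/day


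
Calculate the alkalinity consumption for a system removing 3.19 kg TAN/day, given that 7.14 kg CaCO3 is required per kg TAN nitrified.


Alkalinity factor: 7.14 kg CaCO3 consumed per kg TAN nitrified
alk = 3.19 kg TAN * 7.14 = 22.7766 kg CaCO3/day

22.7766 kg CaCO3/day


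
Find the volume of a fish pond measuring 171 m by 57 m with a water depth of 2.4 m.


Base area = L * W = 171 * 57 = 9747 m^2
Volume = area * depth = 9747 * 2.4 = 23392.8 m^3

23392.8 m^3


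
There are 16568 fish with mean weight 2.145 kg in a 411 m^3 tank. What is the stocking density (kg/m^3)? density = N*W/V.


Total biomass = 16568 fish * 2.145 kg = 35538.36 kg
Density = total biomass / volume = 35538.36 / 411 = 86.468 kg/m^3

86.468 kg/m^3


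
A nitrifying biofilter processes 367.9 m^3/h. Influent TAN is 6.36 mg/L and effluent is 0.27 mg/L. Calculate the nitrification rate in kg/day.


Concentration drop: TAN_in - TAN_out = 6.36 - 0.27 = 6.09 mg/L
Hourly TAN removed = Q * dTAN = 367.9 m^3/h * 6.09 mg/L = 2240.511 g/h  (m^3/h * mg/L = g/h)
Daily TAN removed = 2240.511 * 24 = 53772.264 g/day
Convert to kg/day: 53772.264 / 1000 = 53.772264 kg/day

53.772264 kg/day


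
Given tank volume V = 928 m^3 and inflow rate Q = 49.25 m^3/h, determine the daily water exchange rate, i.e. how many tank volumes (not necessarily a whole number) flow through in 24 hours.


Daily flow volume = 49.25 m^3/h * 24 h = 1182 m^3/day
Exchanges = daily flow / tank volume = 1182 / 928 = 1.27371 exchanges/day

1.27371 exchanges/day


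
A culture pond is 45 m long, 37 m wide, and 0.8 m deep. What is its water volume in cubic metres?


Base area = L * W = 45 * 37 = 1665 m^2
Volume = area * depth = 1665 * 0.8 = 1332 m^3

1332 m^3


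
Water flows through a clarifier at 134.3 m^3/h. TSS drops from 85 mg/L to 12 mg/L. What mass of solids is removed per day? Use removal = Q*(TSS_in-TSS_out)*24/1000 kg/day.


Concentration drop: TSS_in - TSS_out = 85 - 12 = 73 mg/L
Hourly solids removed = Q * dTSS = 134.3 m^3/h * 73 mg/L = 9803.9 g/h  (m^3/h * mg/L = g/h)
Daily solids removed = 9803.9 * 24 = 235293.6 g/day
Convert g to kg: 235293.6 / 1000 = 235.2936 kg/day

235.2936 kg/day


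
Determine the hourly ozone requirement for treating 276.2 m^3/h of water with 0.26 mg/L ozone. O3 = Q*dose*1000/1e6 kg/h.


O3 demand (mg/h) = Q * dose * 1000 = 276.2 * 0.26 * 1000 = 71812 mg/h
Convert mg to kg: 71812 / 1e6 = 0.071812 kg/h

0.071812 kg/h


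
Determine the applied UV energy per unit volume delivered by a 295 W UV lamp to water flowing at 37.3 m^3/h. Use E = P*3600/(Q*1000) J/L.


Energy delivered per hour = 295 W * 3600 s = 1062000 J/h
Volume treated per hour = 37.3 m^3/h * 1000 = 37300 L/h
dose = 1062000 / 37300 = 28.4718 J/L

28.4718 J/L


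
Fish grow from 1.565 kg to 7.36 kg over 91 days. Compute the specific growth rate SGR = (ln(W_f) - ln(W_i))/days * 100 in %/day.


ln(W_f) = ln(7.36) = 1.9960599
ln(W_i) = ln(1.565) = 0.44788582
ln(W_f) - ln(W_i) = 1.9960599 - 0.44788582 = 1.5481741
SGR = 1.5481741 / 91 * 100 = 1.70129 %/day

1.70129 %/day


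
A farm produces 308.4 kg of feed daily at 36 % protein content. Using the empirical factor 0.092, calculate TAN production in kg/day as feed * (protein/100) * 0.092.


Protein in feed = 308.4 * 36/100 = 111.024 kg/day
TAN = protein * 0.092 = 111.024 * 0.092 = 10.214208 kg/day

10.214208 kg/day


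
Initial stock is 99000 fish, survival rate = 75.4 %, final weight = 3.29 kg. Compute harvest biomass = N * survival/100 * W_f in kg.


Survivors = 99000 * 75.4/100 = 74646 fish
Harvest biomass = survivors * W_f = 74646 * 3.29 = 245585.34 kg

245585.34 kg


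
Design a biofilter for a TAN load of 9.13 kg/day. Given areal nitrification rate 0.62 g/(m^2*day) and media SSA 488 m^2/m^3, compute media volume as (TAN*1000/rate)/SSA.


A = 9.13*1000 / 0.62 = 14725.806 m^2
V = 14725.806 / 488 = 30.1758

30.1758 m^3


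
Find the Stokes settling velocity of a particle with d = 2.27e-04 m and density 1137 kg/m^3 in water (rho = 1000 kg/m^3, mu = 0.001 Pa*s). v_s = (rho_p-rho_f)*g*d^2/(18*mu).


Density difference: rho_p - rho_f = 1137 - 1000 = 137 kg/m^3
d^2 = (2.27e-04)^2 = 5.1529e-08 m^2
Numerator = (rho_p - rho_f) * g * d^2 = 137 * 9.81 * 5.1529e-08 = 6.925343e-05
Denominator = 18 * mu = 18 * 0.001 = 0.018
v_s = 6.925343e-05 / 0.018 = 0.00384741 m/s
Check: Re = rho_f * v_s * d / mu = 1000 * 0.00384741 * 2.27e-04 / 0.001 = 0.873 < 1, so Stokes' law applies.

0.00384741 m/s


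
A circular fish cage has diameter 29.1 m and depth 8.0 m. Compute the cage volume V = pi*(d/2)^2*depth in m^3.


r = d/2 = 29.1/2 = 14.55 m
Base area = pi*r^2 = pi*14.55^2 = 665.08302 m^2
Volume = 665.08302 * 8.0 = 5320.66 m^3

5320.66 m^3


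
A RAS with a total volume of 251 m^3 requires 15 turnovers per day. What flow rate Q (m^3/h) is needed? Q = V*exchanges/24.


Daily recirculation volume = 251 m^3 * 15 = 3765 m^3/day
Flow rate Q = daily volume / 24 h = 3765 / 24 = 156.875 m^3/h

156.875 m^3/h


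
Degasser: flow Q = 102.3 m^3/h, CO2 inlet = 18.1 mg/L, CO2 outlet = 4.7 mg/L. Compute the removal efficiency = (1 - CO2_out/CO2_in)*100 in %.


CO2_out / CO2_in = 4.7 / 18.1 = 0.25966851
Fraction remaining = 0.25966851
efficiency = (1 - 0.25966851) * 100 = 74.0331 %

74.0331 %


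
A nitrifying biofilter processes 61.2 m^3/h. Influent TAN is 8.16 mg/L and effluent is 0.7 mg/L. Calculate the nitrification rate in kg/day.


Concentration drop: TAN_in - TAN_out = 8.16 - 0.7 = 7.46 mg/L
Hourly TAN removed = Q * dTAN = 61.2 m^3/h * 7.46 mg/L = 456.552 g/h  (m^3/h * mg/L = g/h)
Daily TAN removed = 456.552 * 24 = 10957.248 g/day
Convert to kg/day: 10957.248 / 1000 = 10.957248 kg/day

10.957248 kg/day


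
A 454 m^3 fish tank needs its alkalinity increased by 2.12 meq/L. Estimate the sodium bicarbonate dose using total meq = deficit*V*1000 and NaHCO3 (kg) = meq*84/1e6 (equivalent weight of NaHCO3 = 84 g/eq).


Tank volume in L = 454 m^3 * 1000 = 454000 L
Total meq required = 2.12 meq/L * 454000 L = 962480 meq
NaHCO3 mass = 962480 meq * 84 mg/meq / 1e6 = 80.8483 kg

80.8483 kg


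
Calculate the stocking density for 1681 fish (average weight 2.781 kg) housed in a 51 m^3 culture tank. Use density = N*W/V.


Total biomass = 1681 fish * 2.781 kg = 4674.861 kg
Density = total biomass / volume = 4674.861 / 51 = 91.6639 kg/m^3

91.6639 kg/m^3


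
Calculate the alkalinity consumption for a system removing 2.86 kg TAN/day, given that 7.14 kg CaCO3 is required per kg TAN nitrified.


Alkalinity factor: 7.14 kg CaCO3 consumed per kg TAN nitrified
alk = 2.86 kg TAN * 7.14 = 20.4204 kg CaCO3/day

20.4204 kg CaCO3/day


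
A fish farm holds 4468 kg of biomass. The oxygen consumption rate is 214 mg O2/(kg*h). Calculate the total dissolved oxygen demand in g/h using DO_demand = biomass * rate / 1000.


Total O2 consumption (mg/h) = 4468 kg * 214 mg/(kg*h) = 956152 mg/h
Convert to g/h: 956152 / 1000 = 956.152 g/h

956.152 g/h


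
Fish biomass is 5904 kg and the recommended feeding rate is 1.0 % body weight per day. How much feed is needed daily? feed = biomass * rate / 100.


Feeding rate fraction = 1.0% / 100 = 0.01
Daily feed = 5904 kg * 0.01 = 59.04 kg/day

59.04 kg/day


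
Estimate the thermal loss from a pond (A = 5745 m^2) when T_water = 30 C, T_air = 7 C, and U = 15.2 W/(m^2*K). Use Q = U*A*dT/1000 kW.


Temperature difference dT = 30 - 7 = 23 K
Heat loss (W) = U * A * dT = 15.2 * 5745 * 23 = 2008452 W
Convert to kW: 2008452 / 1000 = 2008.452 kW

2008.452 kW


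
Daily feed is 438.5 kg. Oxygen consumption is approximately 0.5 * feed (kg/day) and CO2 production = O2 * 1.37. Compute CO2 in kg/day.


O2 = 438.5 * 0.5 = 219.25
CO2 = 219.25 * 1.37 = 300.3725

300.3725 kg/day


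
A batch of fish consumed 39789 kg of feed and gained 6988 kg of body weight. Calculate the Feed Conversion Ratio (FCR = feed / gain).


FCR = feed consumed / weight gained
FCR = 39789 kg / 6988 kg = 5.6939

5.6939


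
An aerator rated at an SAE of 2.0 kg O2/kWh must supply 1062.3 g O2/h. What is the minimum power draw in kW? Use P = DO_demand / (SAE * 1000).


SAE in g O2/kWh = 2.0 * 1000 = 2000 g/kWh
P = DO_demand / SAE_g = 1062.3 / 2000 = 0.53115 kW

0.53115 kW


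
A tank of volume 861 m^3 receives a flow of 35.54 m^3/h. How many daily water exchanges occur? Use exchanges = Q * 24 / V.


Daily flow volume = 35.54 m^3/h * 24 h = 852.96 m^3/day
Exchanges = daily flow / tank volume = 852.96 / 861 = 0.990662 exchanges/day

0.990662 exchanges/day


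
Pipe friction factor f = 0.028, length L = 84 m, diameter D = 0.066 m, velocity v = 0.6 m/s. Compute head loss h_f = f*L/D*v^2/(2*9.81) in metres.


v^2 = 0.6^2 = 0.36 m^2/s^2
L/D = 84/0.066 = 1272.7273
h_f = f*(L/D)*v^2/(2g) = 0.028 * 1272.7273 * 0.36 / 19.62 = 0.653878 m

0.653878 m


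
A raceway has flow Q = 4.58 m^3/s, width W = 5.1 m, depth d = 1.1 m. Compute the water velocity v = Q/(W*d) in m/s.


Cross-sectional area = W * d = 5.1 * 1.1 = 5.61 m^2
Velocity = Q / A = 4.58 / 5.61 = 0.816399 m/s

0.816399 m/s


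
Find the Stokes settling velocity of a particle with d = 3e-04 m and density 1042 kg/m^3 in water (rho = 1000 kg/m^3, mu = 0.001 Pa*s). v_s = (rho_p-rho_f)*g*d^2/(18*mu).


Density difference: rho_p - rho_f = 1042 - 1000 = 42 kg/m^3
d^2 = (3e-04)^2 = 9e-08 m^2
Numerator = (rho_p - rho_f) * g * d^2 = 42 * 9.81 * 9e-08 = 3.70818e-05
Denominator = 18 * mu = 18 * 0.001 = 0.018
v_s = 3.70818e-05 / 0.018 = 0.0020601 m/s
Check: Re = rho_f * v_s * d / mu = 1000 * 0.0020601 * 3e-04 / 0.001 = 0.618 < 1, so Stokes' law applies.

0.0020601 m/s


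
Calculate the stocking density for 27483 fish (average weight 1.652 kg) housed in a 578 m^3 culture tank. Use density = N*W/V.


Total biomass = 27483 fish * 1.652 kg = 45401.916 kg
Density = total biomass / volume = 45401.916 / 578 = 78.55 kg/m^3

78.55 kg/m^3


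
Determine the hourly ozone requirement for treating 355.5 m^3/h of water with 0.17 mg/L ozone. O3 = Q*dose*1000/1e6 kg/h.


O3 demand (mg/h) = Q * dose * 1000 = 355.5 * 0.17 * 1000 = 60435 mg/h
Convert mg to kg: 60435 / 1e6 = 0.060435 kg/h

0.060435 kg/h


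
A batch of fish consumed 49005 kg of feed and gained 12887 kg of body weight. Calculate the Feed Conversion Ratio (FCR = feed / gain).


FCR = feed consumed / weight gained
FCR = 49005 kg / 12887 kg = 3.80267

3.80267


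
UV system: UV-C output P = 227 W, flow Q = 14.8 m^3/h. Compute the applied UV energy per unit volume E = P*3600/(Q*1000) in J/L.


Energy delivered per hour = 227 W * 3600 s = 817200 J/h
Volume treated per hour = 14.8 m^3/h * 1000 = 14800 L/h
dose = 817200 / 14800 = 55.2162 J/L

55.2162 J/L


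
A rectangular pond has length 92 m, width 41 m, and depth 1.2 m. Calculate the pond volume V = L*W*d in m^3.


Base area = L * W = 92 * 41 = 3772 m^2
Volume = area * depth = 3772 * 1.2 = 4526.4 m^3

4526.4 m^3


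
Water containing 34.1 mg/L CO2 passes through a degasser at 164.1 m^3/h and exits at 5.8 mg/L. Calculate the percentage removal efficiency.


CO2_out / CO2_in = 5.8 / 34.1 = 0.17008798
Fraction remaining = 0.17008798
efficiency = (1 - 0.17008798) * 100 = 82.9912 %

82.9912 %


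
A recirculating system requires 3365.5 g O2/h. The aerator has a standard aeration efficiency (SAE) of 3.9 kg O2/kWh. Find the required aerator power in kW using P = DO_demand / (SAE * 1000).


SAE in g O2/kWh = 3.9 * 1000 = 3900 g/kWh
P = DO_demand / SAE_g = 3365.5 / 3900 = 0.862949 kW

0.862949 kW


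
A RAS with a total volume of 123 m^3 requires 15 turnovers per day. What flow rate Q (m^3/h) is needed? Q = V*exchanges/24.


Daily recirculation volume = 123 m^3 * 15 = 1845 m^3/day
Flow rate Q = daily volume / 24 h = 1845 / 24 = 76.875 m^3/h

76.875 m^3/h


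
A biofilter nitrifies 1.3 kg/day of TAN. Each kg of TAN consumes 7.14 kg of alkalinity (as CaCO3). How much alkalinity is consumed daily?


Alkalinity factor: 7.14 kg CaCO3 consumed per kg TAN nitrified
alk = 1.3 kg TAN * 7.14 = 9.282 kg CaCO3/day

9.282 kg CaCO3/day


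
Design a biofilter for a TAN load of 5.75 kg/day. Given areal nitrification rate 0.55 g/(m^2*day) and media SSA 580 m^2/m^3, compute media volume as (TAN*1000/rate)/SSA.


A = 5.75*1000 / 0.55 = 10454.545 m^2
V = 10454.545 / 580 = 18.0251

18.0251 m^3


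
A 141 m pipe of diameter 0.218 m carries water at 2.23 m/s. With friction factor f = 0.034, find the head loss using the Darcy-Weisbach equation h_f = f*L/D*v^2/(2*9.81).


v^2 = 2.23^2 = 4.9729 m^2/s^2
L/D = 141/0.218 = 646.78899
h_f = f*(L/D)*v^2/(2g) = 0.034 * 646.78899 * 4.9729 / 19.62 = 5.57381 m

5.57381 m


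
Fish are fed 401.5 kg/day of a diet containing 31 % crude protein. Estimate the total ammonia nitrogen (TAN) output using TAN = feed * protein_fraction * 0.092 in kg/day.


Protein in feed = 401.5 * 31/100 = 124.465 kg/day
TAN = protein * 0.092 = 124.465 * 0.092 = 11.45078 kg/day

11.45078 kg/day


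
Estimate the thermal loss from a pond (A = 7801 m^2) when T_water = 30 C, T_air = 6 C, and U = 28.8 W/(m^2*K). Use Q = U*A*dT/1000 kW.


Temperature difference dT = 30 - 6 = 24 K
Heat loss (W) = U * A * dT = 28.8 * 7801 * 24 = 5392051.2 W
Convert to kW: 5392051.2 / 1000 = 5392.0512 kW

5392.0512 kW


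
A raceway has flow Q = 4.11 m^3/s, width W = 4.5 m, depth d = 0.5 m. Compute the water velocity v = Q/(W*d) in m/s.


Cross-sectional area = W * d = 4.5 * 0.5 = 2.25 m^2
Velocity = Q / A = 4.11 / 2.25 = 1.82667 m/s

1.82667 m/s


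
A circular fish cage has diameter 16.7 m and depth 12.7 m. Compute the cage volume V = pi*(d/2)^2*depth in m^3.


r = d/2 = 16.7/2 = 8.35 m
Base area = pi*r^2 = pi*8.35^2 = 219.03969 m^2
Volume = 219.03969 * 12.7 = 2781.8 m^3

2781.8 m^3


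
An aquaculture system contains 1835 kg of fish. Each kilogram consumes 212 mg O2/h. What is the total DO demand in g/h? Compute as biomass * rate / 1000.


Total O2 consumption (mg/h) = 1835 kg * 212 mg/(kg*h) = 389020 mg/h
Convert to g/h: 389020 / 1000 = 389.02 g/h

389.02 g/h


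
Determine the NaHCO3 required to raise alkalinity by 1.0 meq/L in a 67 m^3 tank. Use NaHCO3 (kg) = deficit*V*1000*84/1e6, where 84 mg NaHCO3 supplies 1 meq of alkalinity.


Tank volume in L = 67 m^3 * 1000 = 67000 L
Total meq required = 1.0 meq/L * 67000 L = 67000 meq
NaHCO3 mass = 67000 meq * 84 mg/meq / 1e6 = 5.628 kg

5.628 kg


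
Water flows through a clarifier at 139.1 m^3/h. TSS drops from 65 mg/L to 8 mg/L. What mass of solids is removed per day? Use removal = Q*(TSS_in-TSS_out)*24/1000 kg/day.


Concentration drop: TSS_in - TSS_out = 65 - 8 = 57 mg/L
Hourly solids removed = Q * dTSS = 139.1 m^3/h * 57 mg/L = 7928.7 g/h  (m^3/h * mg/L = g/h)
Daily solids removed = 7928.7 * 24 = 190288.8 g/day
Convert g to kg: 190288.8 / 1000 = 190.2888 kg/day

190.2888 kg/day


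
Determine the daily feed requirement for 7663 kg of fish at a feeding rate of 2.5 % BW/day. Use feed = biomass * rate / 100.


Feeding rate fraction = 2.5% / 100 = 0.025
Daily feed = 7663 kg * 0.025 = 191.575 kg/day

191.575 kg/day


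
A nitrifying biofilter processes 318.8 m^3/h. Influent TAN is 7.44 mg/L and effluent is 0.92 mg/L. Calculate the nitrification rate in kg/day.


Concentration drop: TAN_in - TAN_out = 7.44 - 0.92 = 6.52 mg/L
Hourly TAN removed = Q * dTAN = 318.8 m^3/h * 6.52 mg/L = 2078.576 g/h  (m^3/h * mg/L = g/h)
Daily TAN removed = 2078.576 * 24 = 49885.824 g/day
Convert to kg/day: 49885.824 / 1000 = 49.885824 kg/day

49.885824 kg/day


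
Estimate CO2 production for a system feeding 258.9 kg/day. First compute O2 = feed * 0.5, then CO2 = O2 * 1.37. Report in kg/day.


O2 = 258.9 * 0.5 = 129.45
CO2 = 129.45 * 1.37 = 177.3465

177.3465 kg/day


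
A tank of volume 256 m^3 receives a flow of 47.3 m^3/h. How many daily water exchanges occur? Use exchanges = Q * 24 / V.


Daily flow volume = 47.3 m^3/h * 24 h = 1135.2 m^3/day
Exchanges = daily flow / tank volume = 1135.2 / 256 = 4.43438 exchanges/day

4.43438 exchanges/day


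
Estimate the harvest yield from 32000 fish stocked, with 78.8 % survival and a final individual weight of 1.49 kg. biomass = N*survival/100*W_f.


Survivors = 32000 * 78.8/100 = 25216 fish
Harvest biomass = survivors * W_f = 25216 * 1.49 = 37571.84 kg

37571.84 kg


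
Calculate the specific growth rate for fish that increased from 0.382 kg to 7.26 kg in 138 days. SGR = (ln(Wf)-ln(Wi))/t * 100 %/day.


ln(W_f) = ln(7.26) = 1.9823798
ln(W_i) = ln(0.382) = -0.96233467
ln(W_f) - ln(W_i) = 1.9823798 - -0.96233467 = 2.9447145
SGR = 2.9447145 / 138 * 100 = 2.13385 %/day

2.13385 %/day


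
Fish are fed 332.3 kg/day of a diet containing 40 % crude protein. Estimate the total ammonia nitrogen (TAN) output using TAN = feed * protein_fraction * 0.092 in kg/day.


Protein in feed = 332.3 * 40/100 = 132.92 kg/day
TAN = protein * 0.092 = 132.92 * 0.092 = 12.22864 kg/day

12.22864 kg/day


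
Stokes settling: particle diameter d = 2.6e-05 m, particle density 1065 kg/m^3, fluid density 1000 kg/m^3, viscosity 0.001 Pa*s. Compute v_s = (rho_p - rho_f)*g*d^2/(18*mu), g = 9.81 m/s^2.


Density difference: rho_p - rho_f = 1065 - 1000 = 65 kg/m^3
d^2 = (2.6e-05)^2 = 6.76e-10 m^2
Numerator = (rho_p - rho_f) * g * d^2 = 65 * 9.81 * 6.76e-10 = 4.310514e-07
Denominator = 18 * mu = 18 * 0.001 = 0.018
v_s = 4.310514e-07 / 0.018 = 2.39473e-05 m/s
Check: Re = rho_f * v_s * d / mu = 1000 * 2.39473e-05 * 2.6e-05 / 0.001 = 6.23e-04 < 1, so Stokes' law applies.

2.39473e-05 m/s


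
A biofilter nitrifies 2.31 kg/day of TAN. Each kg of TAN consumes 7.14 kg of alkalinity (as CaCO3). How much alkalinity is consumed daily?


Alkalinity factor: 7.14 kg CaCO3 consumed per kg TAN nitrified
alk = 2.31 kg TAN * 7.14 = 16.4934 kg CaCO3/day

16.4934 kg CaCO3/day


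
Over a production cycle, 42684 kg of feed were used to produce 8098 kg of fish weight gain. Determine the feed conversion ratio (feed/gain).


FCR = feed consumed / weight gained
FCR = 42684 kg / 8098 kg = 5.27093

5.27093


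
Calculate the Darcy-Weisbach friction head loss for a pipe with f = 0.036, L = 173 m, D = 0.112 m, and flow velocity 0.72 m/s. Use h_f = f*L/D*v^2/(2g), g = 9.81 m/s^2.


v^2 = 0.72^2 = 0.5184 m^2/s^2
L/D = 173/0.112 = 1544.6429
h_f = f*(L/D)*v^2/(2g) = 0.036 * 1544.6429 * 0.5184 / 19.62 = 1.46925 m

1.46925 m


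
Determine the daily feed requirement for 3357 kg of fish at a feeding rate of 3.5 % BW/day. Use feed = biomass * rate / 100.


Feeding rate fraction = 3.5% / 100 = 0.035
Daily feed = 3357 kg * 0.035 = 117.495 kg/day

117.495 kg/day


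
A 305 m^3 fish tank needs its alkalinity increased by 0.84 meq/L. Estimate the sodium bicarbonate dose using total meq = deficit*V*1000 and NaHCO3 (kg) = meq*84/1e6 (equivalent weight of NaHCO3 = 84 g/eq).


Tank volume in L = 305 m^3 * 1000 = 305000 L
Total meq required = 0.84 meq/L * 305000 L = 256200 meq
NaHCO3 mass = 256200 meq * 84 mg/meq / 1e6 = 21.5208 kg

21.5208 kg


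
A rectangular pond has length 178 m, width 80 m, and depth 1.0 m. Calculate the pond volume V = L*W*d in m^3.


Base area = L * W = 178 * 80 = 14240 m^2
Volume = area * depth = 14240 * 1.0 = 14240 m^3

14240 m^3


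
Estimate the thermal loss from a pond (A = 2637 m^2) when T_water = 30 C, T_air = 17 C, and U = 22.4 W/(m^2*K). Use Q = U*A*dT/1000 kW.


Temperature difference dT = 30 - 17 = 13 K
Heat loss (W) = U * A * dT = 22.4 * 2637 * 13 = 767894.4 W
Convert to kW: 767894.4 / 1000 = 767.8944 kW

767.8944 kW


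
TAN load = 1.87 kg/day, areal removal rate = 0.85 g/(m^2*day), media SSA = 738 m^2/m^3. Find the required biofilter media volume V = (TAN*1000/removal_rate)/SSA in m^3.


A = 1.87*1000 / 0.85 = 2200 m^2
V = 2200 / 738 = 2.98103

2.98103 m^3


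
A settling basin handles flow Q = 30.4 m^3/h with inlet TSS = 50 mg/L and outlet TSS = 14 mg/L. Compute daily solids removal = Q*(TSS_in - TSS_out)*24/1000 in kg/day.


Concentration drop: TSS_in - TSS_out = 50 - 14 = 36 mg/L
Hourly solids removed = Q * dTSS = 30.4 m^3/h * 36 mg/L = 1094.4 g/h  (m^3/h * mg/L = g/h)
Daily solids removed = 1094.4 * 24 = 26265.6 g/day
Convert g to kg: 26265.6 / 1000 = 26.2656 kg/day

26.2656 kg/day


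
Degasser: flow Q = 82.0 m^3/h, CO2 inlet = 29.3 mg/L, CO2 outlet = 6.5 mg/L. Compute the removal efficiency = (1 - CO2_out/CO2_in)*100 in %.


CO2_out / CO2_in = 6.5 / 29.3 = 0.221843
Fraction remaining = 0.221843
efficiency = (1 - 0.221843) * 100 = 77.8157 %

77.8157 %


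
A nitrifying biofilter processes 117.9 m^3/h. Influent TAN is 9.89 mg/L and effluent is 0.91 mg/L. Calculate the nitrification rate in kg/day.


Concentration drop: TAN_in - TAN_out = 9.89 - 0.91 = 8.98 mg/L
Hourly TAN removed = Q * dTAN = 117.9 m^3/h * 8.98 mg/L = 1058.742 g/h  (m^3/h * mg/L = g/h)
Daily TAN removed = 1058.742 * 24 = 25409.808 g/day
Convert to kg/day: 25409.808 / 1000 = 25.409808 kg/day

25.409808 kg/day


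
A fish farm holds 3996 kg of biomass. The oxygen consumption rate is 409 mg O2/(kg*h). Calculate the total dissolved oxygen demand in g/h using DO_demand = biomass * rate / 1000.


Total O2 consumption (mg/h) = 3996 kg * 409 mg/(kg*h) = 1634364 mg/h
Convert to g/h: 1634364 / 1000 = 1634.364 g/h

1634.364 g/h


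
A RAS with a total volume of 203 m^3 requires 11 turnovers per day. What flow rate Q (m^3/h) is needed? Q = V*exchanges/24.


Daily recirculation volume = 203 m^3 * 11 = 2233 m^3/day
Flow rate Q = daily volume / 24 h = 2233 / 24 = 93.0417 m^3/h

93.0417 m^3/h


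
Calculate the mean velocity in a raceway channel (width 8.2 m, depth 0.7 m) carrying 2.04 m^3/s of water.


Cross-sectional area = W * d = 8.2 * 0.7 = 5.74 m^2
Velocity = Q / A = 2.04 / 5.74 = 0.355401 m/s

0.355401 m/s


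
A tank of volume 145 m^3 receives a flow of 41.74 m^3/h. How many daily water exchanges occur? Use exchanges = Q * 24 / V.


Daily flow volume = 41.74 m^3/h * 24 h = 1001.76 m^3/day
Exchanges = daily flow / tank volume = 1001.76 / 145 = 6.90869 exchanges/day

6.90869 exchanges/day


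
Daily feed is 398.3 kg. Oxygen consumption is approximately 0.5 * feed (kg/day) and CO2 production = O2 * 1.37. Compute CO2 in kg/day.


O2 = 398.3 * 0.5 = 199.15
CO2 = 199.15 * 1.37 = 272.8355

272.8355 kg/day


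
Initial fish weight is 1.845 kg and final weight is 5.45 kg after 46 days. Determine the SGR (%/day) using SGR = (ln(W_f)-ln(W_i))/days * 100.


ln(W_f) = ln(5.45) = 1.6956156
ln(W_i) = ln(1.845) = 0.61247928
ln(W_f) - ln(W_i) = 1.6956156 - 0.61247928 = 1.0831363
SGR = 1.0831363 / 46 * 100 = 2.35464 %/day

2.35464 %/day


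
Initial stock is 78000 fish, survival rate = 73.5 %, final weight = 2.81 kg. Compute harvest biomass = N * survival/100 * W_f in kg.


Survivors = 78000 * 73.5/100 = 57330 fish
Harvest biomass = survivors * W_f = 57330 * 2.81 = 161097.3 kg

161097.3 kg


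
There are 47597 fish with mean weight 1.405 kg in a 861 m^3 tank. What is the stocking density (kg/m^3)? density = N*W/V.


Total biomass = 47597 fish * 1.405 kg = 66873.785 kg
Density = total biomass / volume = 66873.785 / 861 = 77.6699 kg/m^3

77.6699 kg/m^3


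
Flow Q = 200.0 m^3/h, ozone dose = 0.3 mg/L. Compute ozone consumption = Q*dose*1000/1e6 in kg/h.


O3 demand (mg/h) = Q * dose * 1000 = 200.0 * 0.3 * 1000 = 60000 mg/h
Convert mg to kg: 60000 / 1e6 = 0.06 kg/h

0.06 kg/h


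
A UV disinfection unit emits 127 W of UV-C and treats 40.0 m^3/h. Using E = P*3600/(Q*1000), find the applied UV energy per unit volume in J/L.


Energy delivered per hour = 127 W * 3600 s = 457200 J/h
Volume treated per hour = 40.0 m^3/h * 1000 = 40000 L/h
dose = 457200 / 40000 = 11.43 J/L

11.43 J/L


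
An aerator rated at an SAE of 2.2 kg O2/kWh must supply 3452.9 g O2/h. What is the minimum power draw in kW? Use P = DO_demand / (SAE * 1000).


SAE in g O2/kWh = 2.2 * 1000 = 2200 g/kWh
P = DO_demand / SAE_g = 3452.9 / 2200 = 1.5695 kW

1.5695 kW


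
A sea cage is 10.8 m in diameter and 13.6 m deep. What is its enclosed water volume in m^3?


r = d/2 = 10.8/2 = 5.4 m
Base area = pi*r^2 = pi*5.4^2 = 91.608842 m^2
Volume = 91.608842 * 13.6 = 1245.88 m^3

1245.88 m^3


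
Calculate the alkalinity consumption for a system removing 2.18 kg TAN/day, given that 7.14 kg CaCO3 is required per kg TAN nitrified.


Alkalinity factor: 7.14 kg CaCO3 consumed per kg TAN nitrified
alk = 2.18 kg TAN * 7.14 = 15.5652 kg CaCO3/day

15.5652 kg CaCO3/day


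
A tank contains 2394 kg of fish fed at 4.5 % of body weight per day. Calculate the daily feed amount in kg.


Feeding rate fraction = 4.5% / 100 = 0.045
Daily feed = 2394 kg * 0.045 = 107.73 kg/day

107.73 kg/day


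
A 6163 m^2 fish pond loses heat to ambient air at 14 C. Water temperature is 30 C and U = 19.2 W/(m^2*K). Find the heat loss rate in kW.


Temperature difference dT = 30 - 14 = 16 K
Heat loss (W) = U * A * dT = 19.2 * 6163 * 16 = 1893273.6 W
Convert to kW: 1893273.6 / 1000 = 1893.2736 kW

1893.2736 kW


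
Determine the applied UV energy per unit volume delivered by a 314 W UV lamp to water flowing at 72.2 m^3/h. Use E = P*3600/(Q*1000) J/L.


Energy delivered per hour = 314 W * 3600 s = 1130400 J/h
Volume treated per hour = 72.2 m^3/h * 1000 = 72200 L/h
dose = 1130400 / 72200 = 15.6565 J/L

15.6565 J/L


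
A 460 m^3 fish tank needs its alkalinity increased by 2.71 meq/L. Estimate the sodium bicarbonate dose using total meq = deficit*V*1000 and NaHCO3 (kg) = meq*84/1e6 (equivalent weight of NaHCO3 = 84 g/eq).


Tank volume in L = 460 m^3 * 1000 = 460000 L
Total meq required = 2.71 meq/L * 460000 L = 1246600 meq
NaHCO3 mass = 1246600 meq * 84 mg/meq / 1e6 = 104.714 kg

104.714 kg


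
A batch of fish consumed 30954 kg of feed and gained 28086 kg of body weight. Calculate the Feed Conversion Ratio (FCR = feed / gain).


FCR = feed consumed / weight gained
FCR = 30954 kg / 28086 kg = 1.10211

1.10211


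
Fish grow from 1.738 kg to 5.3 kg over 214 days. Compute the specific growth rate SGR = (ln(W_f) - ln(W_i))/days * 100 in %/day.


ln(W_f) = ln(5.3) = 1.6677068
ln(W_i) = ln(1.738) = 0.55273503
ln(W_f) - ln(W_i) = 1.6677068 - 0.55273503 = 1.1149718
SGR = 1.1149718 / 214 * 100 = 0.521015 %/day

0.521015 %/day


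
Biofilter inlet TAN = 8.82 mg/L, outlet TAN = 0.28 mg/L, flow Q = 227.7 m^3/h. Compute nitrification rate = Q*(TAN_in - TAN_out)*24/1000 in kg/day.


Concentration drop: TAN_in - TAN_out = 8.82 - 0.28 = 8.54 mg/L
Hourly TAN removed = Q * dTAN = 227.7 m^3/h * 8.54 mg/L = 1944.558 g/h  (m^3/h * mg/L = g/h)
Daily TAN removed = 1944.558 * 24 = 46669.392 g/day
Convert to kg/day: 46669.392 / 1000 = 46.669392 kg/day

46.669392 kg/day


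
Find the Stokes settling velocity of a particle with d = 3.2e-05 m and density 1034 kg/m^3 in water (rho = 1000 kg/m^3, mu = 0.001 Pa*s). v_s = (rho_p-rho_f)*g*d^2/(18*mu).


Density difference: rho_p - rho_f = 1034 - 1000 = 34 kg/m^3
d^2 = (3.2e-05)^2 = 1.024e-09 m^2
Numerator = (rho_p - rho_f) * g * d^2 = 34 * 9.81 * 1.024e-09 = 3.4154496e-07
Denominator = 18 * mu = 18 * 0.001 = 0.018
v_s = 3.4154496e-07 / 0.018 = 1.89747e-05 m/s
Check: Re = rho_f * v_s * d / mu = 1000 * 1.89747e-05 * 3.2e-05 / 0.001 = 6.07e-04 < 1, so Stokes' law applies.

1.89747e-05 m/s


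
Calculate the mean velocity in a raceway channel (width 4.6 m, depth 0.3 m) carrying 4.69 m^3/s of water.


Cross-sectional area = W * d = 4.6 * 0.3 = 1.38 m^2
Velocity = Q / A = 4.69 / 1.38 = 3.39855 m/s

3.39855 m/s


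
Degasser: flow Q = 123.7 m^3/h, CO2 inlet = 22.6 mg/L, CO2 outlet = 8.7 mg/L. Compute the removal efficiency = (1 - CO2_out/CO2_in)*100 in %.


CO2_out / CO2_in = 8.7 / 22.6 = 0.38495575
Fraction remaining = 0.38495575
efficiency = (1 - 0.38495575) * 100 = 61.5044 %

61.5044 %


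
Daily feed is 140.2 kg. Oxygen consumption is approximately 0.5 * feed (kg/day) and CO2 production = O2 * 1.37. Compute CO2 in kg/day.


O2 = 140.2 * 0.5 = 70.1
CO2 = 70.1 * 1.37 = 96.037

96.037 kg/day


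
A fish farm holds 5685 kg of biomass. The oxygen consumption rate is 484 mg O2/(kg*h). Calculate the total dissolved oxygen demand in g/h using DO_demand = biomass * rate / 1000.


Total O2 consumption (mg/h) = 5685 kg * 484 mg/(kg*h) = 2751540 mg/h
Convert to g/h: 2751540 / 1000 = 2751.54 g/h

2751.54 g/h


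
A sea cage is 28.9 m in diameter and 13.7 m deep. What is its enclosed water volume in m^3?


r = d/2 = 28.9/2 = 14.45 m
Base area = pi*r^2 = pi*14.45^2 = 655.9724 m^2
Volume = 655.9724 * 13.7 = 8986.82 m^3

8986.82 m^3


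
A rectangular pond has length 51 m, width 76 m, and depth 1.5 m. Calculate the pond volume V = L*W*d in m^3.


Base area = L * W = 51 * 76 = 3876 m^2
Volume = area * depth = 3876 * 1.5 = 5814 m^3

5814 m^3


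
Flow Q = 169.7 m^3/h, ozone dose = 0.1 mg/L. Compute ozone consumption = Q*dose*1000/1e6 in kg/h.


O3 demand (mg/h) = Q * dose * 1000 = 169.7 * 0.1 * 1000 = 16970 mg/h
Convert mg to kg: 16970 / 1e6 = 0.01697 kg/h

0.01697 kg/h


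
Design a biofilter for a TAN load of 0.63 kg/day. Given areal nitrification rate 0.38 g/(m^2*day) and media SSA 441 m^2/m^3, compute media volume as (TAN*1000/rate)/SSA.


A = 0.63*1000 / 0.38 = 1657.8947 m^2
V = 1657.8947 / 441 = 3.7594

3.7594 m^3


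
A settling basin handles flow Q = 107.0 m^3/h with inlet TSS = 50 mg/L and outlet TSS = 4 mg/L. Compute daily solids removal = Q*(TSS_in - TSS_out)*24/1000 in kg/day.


Concentration drop: TSS_in - TSS_out = 50 - 4 = 46 mg/L
Hourly solids removed = Q * dTSS = 107.0 m^3/h * 46 mg/L = 4922 g/h  (m^3/h * mg/L = g/h)
Daily solids removed = 4922 * 24 = 118128 g/day
Convert g to kg: 118128 / 1000 = 118.128 kg/day

118.128 kg/day


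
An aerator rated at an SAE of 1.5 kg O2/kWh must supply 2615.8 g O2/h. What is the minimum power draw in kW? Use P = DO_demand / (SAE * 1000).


SAE in g O2/kWh = 1.5 * 1000 = 1500 g/kWh
P = DO_demand / SAE_g = 2615.8 / 1500 = 1.74387 kW

1.74387 kW


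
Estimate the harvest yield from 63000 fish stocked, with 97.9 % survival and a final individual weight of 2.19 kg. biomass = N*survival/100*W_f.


Survivors = 63000 * 97.9/100 = 61677 fish
Harvest biomass = survivors * W_f = 61677 * 2.19 = 135072.63 kg

135072.63 kg


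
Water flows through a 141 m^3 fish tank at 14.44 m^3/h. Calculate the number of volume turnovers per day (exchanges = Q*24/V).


Daily flow volume = 14.44 m^3/h * 24 h = 346.56 m^3/day
Exchanges = daily flow / tank volume = 346.56 / 141 = 2.45787 exchanges/day

2.45787 exchanges/day


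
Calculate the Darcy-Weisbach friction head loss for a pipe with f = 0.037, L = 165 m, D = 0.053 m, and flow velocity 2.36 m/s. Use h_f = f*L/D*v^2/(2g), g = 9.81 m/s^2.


v^2 = 2.36^2 = 5.5696 m^2/s^2
L/D = 165/0.053 = 3113.2075
h_f = f*(L/D)*v^2/(2g) = 0.037 * 3113.2075 * 5.5696 / 19.62 = 32.699 m

32.699 m


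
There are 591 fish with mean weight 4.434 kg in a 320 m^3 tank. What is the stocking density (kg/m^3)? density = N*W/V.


Total biomass = 591 fish * 4.434 kg = 2620.494 kg
Density = total biomass / volume = 2620.494 / 320 = 8.18904 kg/m^3

8.18904 kg/m^3


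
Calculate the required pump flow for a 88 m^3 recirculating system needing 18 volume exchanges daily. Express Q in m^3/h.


Daily recirculation volume = 88 m^3 * 18 = 1584 m^3/day
Flow rate Q = daily volume / 24 h = 1584 / 24 = 66 m^3/h

66 m^3/h


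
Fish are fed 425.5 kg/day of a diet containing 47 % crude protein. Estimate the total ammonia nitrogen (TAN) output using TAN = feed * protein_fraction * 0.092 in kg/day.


Protein in feed = 425.5 * 47/100 = 199.985 kg/day
TAN = protein * 0.092 = 199.985 * 0.092 = 18.39862 kg/day

18.39862 kg/day


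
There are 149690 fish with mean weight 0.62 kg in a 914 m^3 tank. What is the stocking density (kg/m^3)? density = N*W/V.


Total biomass = 149690 fish * 0.62 kg = 92807.8 kg
Density = total biomass / volume = 92807.8 / 914 = 101.54 kg/m^3

101.54 kg/m^3


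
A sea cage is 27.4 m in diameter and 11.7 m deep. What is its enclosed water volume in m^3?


r = d/2 = 27.4/2 = 13.7 m
Base area = pi*r^2 = pi*13.7^2 = 589.64553 m^2
Volume = 589.64553 * 11.7 = 6898.85 m^3

6898.85 m^3


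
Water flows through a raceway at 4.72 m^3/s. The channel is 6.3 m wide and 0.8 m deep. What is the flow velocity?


Cross-sectional area = W * d = 6.3 * 0.8 = 5.04 m^2
Velocity = Q / A = 4.72 / 5.04 = 0.936508 m/s

0.936508 m/s


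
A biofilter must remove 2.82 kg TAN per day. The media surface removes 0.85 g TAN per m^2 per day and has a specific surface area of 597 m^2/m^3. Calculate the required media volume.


A = 2.82*1000 / 0.85 = 3317.6471 m^2
V = 3317.6471 / 597 = 5.5572

5.5572 m^3
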